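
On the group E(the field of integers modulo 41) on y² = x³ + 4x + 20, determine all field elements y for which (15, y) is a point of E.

x³ + 4x + 20 = 3455 ≡ 11 (mod 41).
11 is a non-residue mod 41; no y exists.

none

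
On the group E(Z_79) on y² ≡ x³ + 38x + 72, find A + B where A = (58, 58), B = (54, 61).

(12, 26)

(58, 58) + (54, 61). λ = (61 - 58)/(54 - 58) ≡ 3/75 mod 79. 75⁻¹ ≡ 59 (mod 79), so λ ≡ 19.
  x = λ² - 58 - 54 = 361 - 112 ≡ 12; y = λ·(58 - 12) - 58 ≡ 26. → (12, 26)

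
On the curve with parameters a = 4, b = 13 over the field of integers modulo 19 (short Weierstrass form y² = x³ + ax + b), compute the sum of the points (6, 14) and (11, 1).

(8, 14)

(6, 14) + (11, 1). λ = (1 - 14)/(11 - 6) ≡ 6/5 mod 19. 5⁻¹ ≡ 4 (mod 19) since 5·4 = 20 ≡ 1, so λ ≡ 5.
  x = λ² - 6 - 11 = 25 - 17 ≡ 8; y = λ·(6 - 8) - 14 ≡ 14. → (8, 14)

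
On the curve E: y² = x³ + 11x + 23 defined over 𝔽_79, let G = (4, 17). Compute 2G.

tangent at (4, 17): λ = (3·4² + 11)/(2·17) ≡ 59/34. 34⁻¹ ≡ 7 (mod 79), so λ ≡ 59·7 ≡ 18.
  x = λ² - 4 - 4 = 324 - 8 ≡ 0; y = λ·(4 - 0) - 17 ≡ 55. → (0, 55)

(0, 55)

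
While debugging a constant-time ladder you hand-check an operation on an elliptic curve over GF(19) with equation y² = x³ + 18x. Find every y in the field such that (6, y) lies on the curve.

1, 18

x³ + 18x + 0 = 324 ≡ 1 (mod 19).
Square roots of 1 mod 19: 1 and 18 (since 1² = 1 ≡ 1).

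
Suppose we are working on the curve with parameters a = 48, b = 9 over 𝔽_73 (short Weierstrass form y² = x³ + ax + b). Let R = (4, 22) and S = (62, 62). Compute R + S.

(6, 32)

(4, 22) + (62, 62). λ = (62 - 22)/(62 - 4) ≡ 40/58 mod 73. 58⁻¹ ≡ 34 (mod 73), so λ ≡ 46.
  x = λ² - 4 - 62 = 2116 - 66 ≡ 6; y = λ·(4 - 6) - 22 ≡ 32. → (6, 32)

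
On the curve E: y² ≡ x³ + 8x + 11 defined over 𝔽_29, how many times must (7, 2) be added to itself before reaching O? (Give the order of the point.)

2P: tangent at (7, 2): λ = (3·7² + 8)/(2·2) ≡ 10/4. 4⁻¹ ≡ 22 (mod 29), so λ ≡ 10·22 ≡ 17.
  x = λ² - 7 - 7 = 289 - 14 ≡ 14; y = λ·(7 - 14) - 2 ≡ 24. → (14, 24)
3P: (14, 24) + (7, 2). λ = (2 - 24)/(7 - 14) ≡ 7/22 mod 29. 22⁻¹ ≡ 4 (mod 29), so λ ≡ 28.
  x = λ² - 14 - 7 = 784 - 21 ≡ 9; y = λ·(14 - 9) - 24 ≡ 0. → (9, 0)
4P: (9, 0) + (7, 2). λ = (2 - 0)/(7 - 9) ≡ 2/27 mod 29. 27⁻¹ ≡ 14 (mod 29), so λ ≡ 28.
  x = λ² - 9 - 7 = 784 - 16 ≡ 14; y = λ·(9 - 14) - 0 ≡ 5. → (14, 5)
5P: (14, 5) + (7, 2). λ = (2 - 5)/(7 - 14) ≡ 26/22 mod 29. 22⁻¹ ≡ 4 (mod 29), so λ ≡ 17.
  x = λ² - 14 - 7 = 289 - 21 ≡ 7; y = λ·(14 - 7) - 5 ≡ 27. → (7, 27)
6P: (7, 27) + (7, 2): same x and y₁ ≡ -y₂, so the sum is O.
6P = O, so the order is 6.

6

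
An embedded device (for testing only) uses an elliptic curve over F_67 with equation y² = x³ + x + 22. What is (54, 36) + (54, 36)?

(52, 60)

tangent at (54, 36): λ = (3·54² + 1)/(2·36) ≡ 39/5. 5⁻¹ ≡ 27 (mod 67), so λ ≡ 39·27 ≡ 48.
  x = λ² - 54 - 54 = 2304 - 108 ≡ 52; y = λ·(54 - 52) - 36 ≡ 60. → (52, 60)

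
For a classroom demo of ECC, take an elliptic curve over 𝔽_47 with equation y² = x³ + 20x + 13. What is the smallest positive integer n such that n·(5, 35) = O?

11

2P: tangent at (5, 35): λ = (3·5² + 20)/(2·35) ≡ 1/23. 23⁻¹ ≡ 45 (mod 47), so λ ≡ 1·45 ≡ 45.
  x = λ² - 5 - 5 = 2025 - 10 ≡ 41; y = λ·(5 - 41) - 35 ≡ 37. → (41, 37)
3P: (41, 37) + (5, 35). λ = (35 - 37)/(5 - 41) ≡ 45/11 mod 47. 11⁻¹ ≡ 30 (mod 47) since 11·30 = 330 ≡ 1, so λ ≡ 34.
  x = λ² - 41 - 5 = 1156 - 46 ≡ 29; y = λ·(41 - 29) - 37 ≡ 42. → (29, 42)
4P: (29, 42) + (5, 35). λ = (35 - 42)/(5 - 29) ≡ 40/23 mod 47. 23⁻¹ ≡ 45 (mod 47) since 23·45 = 1035 ≡ 1, so λ ≡ 14.
  x = λ² - 29 - 5 = 196 - 34 ≡ 21; y = λ·(29 - 21) - 42 ≡ 23. → (21, 23)
5P: (21, 23) + (5, 35). λ = (35 - 23)/(5 - 21) ≡ 12/31 mod 47. 31⁻¹ ≡ 44 (mod 47) since 31·44 = 1364 ≡ 1, so λ ≡ 11.
  x = λ² - 21 - 5 = 121 - 26 ≡ 1; y = λ·(21 - 1) - 23 ≡ 9. → (1, 9)
6P: (1, 9) + (5, 35). λ = (35 - 9)/(5 - 1) ≡ 26/4 mod 47. 4⁻¹ ≡ 12 (mod 47), so λ ≡ 30.
  x = λ² - 1 - 5 = 900 - 6 ≡ 1; y = λ·(1 - 1) - 9 ≡ 38. → (1, 38)
7P: (1, 38) + (5, 35). λ = (35 - 38)/(5 - 1) ≡ 44/4 mod 47. 4⁻¹ ≡ 12 (mod 47) since 4·12 = 48 ≡ 1, so λ ≡ 11.
  x = λ² - 1 - 5 = 121 - 6 ≡ 21; y = λ·(1 - 21) - 38 ≡ 24. → (21, 24)
8P: (21, 24) + (5, 35). λ = (35 - 24)/(5 - 21) ≡ 11/31 mod 47. 31⁻¹ ≡ 44 (mod 47) since 31·44 = 1364 ≡ 1, so λ ≡ 14.
  x = λ² - 21 - 5 = 196 - 26 ≡ 29; y = λ·(21 - 29) - 24 ≡ 5. → (29, 5)
9P: (29, 5) + (5, 35). λ = (35 - 5)/(5 - 29) ≡ 30/23 mod 47. 23⁻¹ ≡ 45 (mod 47), so λ ≡ 34.
  x = λ² - 29 - 5 = 1156 - 34 ≡ 41; y = λ·(29 - 41) - 5 ≡ 10. → (41, 10)
10P: (41, 10) + (5, 35). λ = (35 - 10)/(5 - 41) ≡ 25/11 mod 47. 11⁻¹ ≡ 30 (mod 47), so λ ≡ 45.
  x = λ² - 41 - 5 = 2025 - 46 ≡ 5; y = λ·(41 - 5) - 10 ≡ 12. → (5, 12)
11P: (5, 12) + (5, 35): same x and y₁ ≡ -y₂, so the sum is O.
11P = O, so the order is 11.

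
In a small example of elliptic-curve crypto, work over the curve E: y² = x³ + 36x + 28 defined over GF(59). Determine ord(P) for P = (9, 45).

4

2P: tangent at (9, 45): λ = (3·9² + 36)/(2·45) ≡ 43/31. 31⁻¹ ≡ 40 (mod 59) since 31·40 = 1240 ≡ 1, so λ ≡ 43·40 ≡ 9.
  x = λ² - 9 - 9 = 81 - 18 ≡ 4; y = λ·(9 - 4) - 45 ≡ 0. → (4, 0)
3P: (4, 0) + (9, 45). λ = (45 - 0)/(9 - 4) ≡ 45/5 mod 59. 5⁻¹ ≡ 12 (mod 59), so λ ≡ 9.
  x = λ² - 4 - 9 = 81 - 13 ≡ 9; y = λ·(4 - 9) - 0 ≡ 14. → (9, 14)
4P: (9, 14) + (9, 45): same x and y₁ ≡ -y₂, so the sum is 𝒪.
4P = 𝒪, so the order is 4.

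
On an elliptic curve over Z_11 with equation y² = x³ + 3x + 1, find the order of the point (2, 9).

2P: tangent at (2, 9): λ = (3·2² + 3)/(2·9) ≡ 4/7. 7⁻¹ ≡ 8 (mod 11), so λ ≡ 4·8 ≡ 10.
  x = λ² - 2 - 2 = 100 - 4 ≡ 8; y = λ·(2 - 8) - 9 ≡ 8. → (8, 8)
3P: (8, 8) + (2, 9). λ = (9 - 8)/(2 - 8) ≡ 1/5 mod 11. 5⁻¹ ≡ 9 (mod 11) since 5·9 = 45 ≡ 1, so λ ≡ 9.
  x = λ² - 8 - 2 = 81 - 10 ≡ 5; y = λ·(8 - 5) - 8 ≡ 8. → (5, 8)
4P: (5, 8) + (2, 9). λ = (9 - 8)/(2 - 5) ≡ 1/8 mod 11. 8⁻¹ ≡ 7 (mod 11), so λ ≡ 7.
  x = λ² - 5 - 2 = 49 - 7 ≡ 9; y = λ·(5 - 9) - 8 ≡ 8. → (9, 8)
5P: (9, 8) + (2, 9). λ = (9 - 8)/(2 - 9) ≡ 1/4 mod 11. 4⁻¹ ≡ 3 (mod 11) since 4·3 = 12 ≡ 1, so λ ≡ 3.
  x = λ² - 9 - 2 = 9 - 11 ≡ 9; y = λ·(9 - 9) - 8 ≡ 3. → (9, 3)
6P: (9, 3) + (2, 9). λ = (9 - 3)/(2 - 9) ≡ 6/4 mod 11. 4⁻¹ ≡ 3 (mod 11), so λ ≡ 7.
  x = λ² - 9 - 2 = 49 - 11 ≡ 5; y = λ·(9 - 5) - 3 ≡ 3. → (5, 3)
7P: (5, 3) + (2, 9). λ = (9 - 3)/(2 - 5) ≡ 6/8 mod 11. 8⁻¹ ≡ 7 (mod 11), so λ ≡ 9.
  x = λ² - 5 - 2 = 81 - 7 ≡ 8; y = λ·(5 - 8) - 3 ≡ 3. → (8, 3)
8P: (8, 3) + (2, 9). λ = (9 - 3)/(2 - 8) ≡ 6/5 mod 11. 5⁻¹ ≡ 9 (mod 11), so λ ≡ 10.
  x = λ² - 8 - 2 = 100 - 10 ≡ 2; y = λ·(8 - 2) - 3 ≡ 2. → (2, 2)
9P: (2, 2) + (2, 9): same x and y₁ ≡ -y₂, so the sum is 𝒪.
9P = 𝒪, so the order is 9.

9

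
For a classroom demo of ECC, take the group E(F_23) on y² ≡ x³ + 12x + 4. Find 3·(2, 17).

Write P = (2, 17).
Repeated addition: build up to 3P.
2P: tangent at (2, 17): λ = (3·2² + 12)/(2·17) ≡ 1/11. 11⁻¹ ≡ 21 (mod 23), so λ ≡ 1·21 ≡ 21.
  x = λ² - 2 - 2 = 441 - 4 ≡ 0; y = λ·(2 - 0) - 17 ≡ 2. → (0, 2)
3P: (0, 2) + (2, 17). λ = (17 - 2)/(2 - 0) ≡ 15/2 mod 23. 2⁻¹ ≡ 12 (mod 23), so λ ≡ 19.
  x = λ² - 0 - 2 = 361 - 2 ≡ 14; y = λ·(0 - 14) - 2 ≡ 8. → (14, 8)

(14, 8)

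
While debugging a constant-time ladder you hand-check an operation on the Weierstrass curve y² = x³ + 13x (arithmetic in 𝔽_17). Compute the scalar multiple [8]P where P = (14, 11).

Repeated addition: build up to 8P.
2P: tangent at (14, 11): λ = (3·14² + 13)/(2·11) ≡ 6/5. 5⁻¹ ≡ 7 (mod 17) since 5·7 = 35 ≡ 1, so λ ≡ 6·7 ≡ 8.
  x = λ² - 14 - 14 = 64 - 28 ≡ 2; y = λ·(14 - 2) - 11 ≡ 0. → (2, 0)
3P: (2, 0) + (14, 11). λ = (11 - 0)/(14 - 2) ≡ 11/12 mod 17. 12⁻¹ ≡ 10 (mod 17), so λ ≡ 8.
  x = λ² - 2 - 14 = 64 - 16 ≡ 14; y = λ·(2 - 14) - 0 ≡ 6. → (14, 6)
4P: (14, 6) + (14, 11): same x and y₁ ≡ -y₂, so the sum is O.
5P: O + (14, 11) = (14, 11) (identity).
6P: tangent at (14, 11): λ = (3·14² + 13)/(2·11) ≡ 6/5. 5⁻¹ ≡ 7 (mod 17) since 5·7 = 35 ≡ 1, so λ ≡ 6·7 ≡ 8.
  x = λ² - 14 - 14 = 64 - 28 ≡ 2; y = λ·(14 - 2) - 11 ≡ 0. → (2, 0)
7P: (2, 0) + (14, 11). λ = (11 - 0)/(14 - 2) ≡ 11/12 mod 17. 12⁻¹ ≡ 10 (mod 17), so λ ≡ 8.
  x = λ² - 2 - 14 = 64 - 16 ≡ 14; y = λ·(2 - 14) - 0 ≡ 6. → (14, 6)
8P: (14, 6) + (14, 11): same x and y₁ ≡ -y₂, so the sum is O.

O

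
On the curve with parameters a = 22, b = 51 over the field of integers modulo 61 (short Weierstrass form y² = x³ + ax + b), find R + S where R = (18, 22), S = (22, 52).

(18, 22) + (22, 52). λ = (52 - 22)/(22 - 18) ≡ 30/4 mod 61. 4⁻¹ ≡ 46 (mod 61), so λ ≡ 38.
  x = λ² - 18 - 22 = 1444 - 40 ≡ 1; y = λ·(18 - 1) - 22 ≡ 14. → (1, 14)

(1, 14)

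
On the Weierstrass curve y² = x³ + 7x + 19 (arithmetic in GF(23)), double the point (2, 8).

tangent at (2, 8): λ = (3·2² + 7)/(2·8) ≡ 19/16. 16⁻¹ ≡ 13 (mod 23) since 16·13 = 208 ≡ 1, so λ ≡ 19·13 ≡ 17.
  x = λ² - 2 - 2 = 289 - 4 ≡ 9; y = λ·(2 - 9) - 8 ≡ 11. → (9, 11)

(9, 11)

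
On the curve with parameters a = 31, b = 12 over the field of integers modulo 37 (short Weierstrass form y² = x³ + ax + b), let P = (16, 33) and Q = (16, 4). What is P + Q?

The two points share x = 16 and their y-coordinates satisfy 33 + 4 ≡ 0 (mod 37), so they are inverses. Their sum is ∞.

O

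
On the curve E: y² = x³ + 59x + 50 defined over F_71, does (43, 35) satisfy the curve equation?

y² = 35² ≡ 18; x³ + 59x + 50 = 82094 ≡ 18 (mod 71). 18 = 18.

yes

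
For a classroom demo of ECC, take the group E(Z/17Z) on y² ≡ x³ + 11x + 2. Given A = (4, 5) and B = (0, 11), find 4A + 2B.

(11, 14)

First 4A:
Double-and-add on 4 = (100)₂. Start with A = (4, 5) for the leading 1-bit.
double: tangent at (4, 5): λ = (3·4² + 11)/(2·5) ≡ 8/10. 10⁻¹ ≡ 12 (mod 17), so λ ≡ 8·12 ≡ 11.
  x = λ² - 4 - 4 = 121 - 8 ≡ 11; y = λ·(4 - 11) - 5 ≡ 3. → (11, 3)
double: tangent at (11, 3): λ = (3·11² + 11)/(2·3) ≡ 0/6. 6⁻¹ ≡ 3 (mod 17), so λ ≡ 0·3 ≡ 0.
  x = λ² - 11 - 11 = 0 - 22 ≡ 12; y = λ·(11 - 12) - 3 ≡ 14. → (12, 14)
4A = (12, 14).
Next 2B:
Repeated addition: build up to 2B.
2B: tangent at (0, 11): λ = (3·0² + 11)/(2·11) ≡ 11/5. 5⁻¹ ≡ 7 (mod 17), so λ ≡ 11·7 ≡ 9.
  x = λ² - 0 - 0 = 81 - 0 ≡ 13; y = λ·(0 - 13) - 11 ≡ 8. → (13, 8)
2B = (13, 8).
Finally 4A + 2B:
(12, 14) + (13, 8). λ = (8 - 14)/(13 - 12) ≡ 11/1 mod 17. 1⁻¹ ≡ 1 (mod 17), so λ ≡ 11.
  x = λ² - 12 - 13 = 121 - 25 ≡ 11; y = λ·(12 - 11) - 14 ≡ 14. → (11, 14)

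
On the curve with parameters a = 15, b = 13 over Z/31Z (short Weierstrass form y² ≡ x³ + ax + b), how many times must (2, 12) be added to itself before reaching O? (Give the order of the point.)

2P: tangent at (2, 12): λ = (3·2² + 15)/(2·12) ≡ 27/24. 24⁻¹ ≡ 22 (mod 31), so λ ≡ 27·22 ≡ 5.
  x = λ² - 2 - 2 = 25 - 4 ≡ 21; y = λ·(2 - 21) - 12 ≡ 17. → (21, 17)
3P: (21, 17) + (2, 12). λ = (12 - 17)/(2 - 21) ≡ 26/12 mod 31. 12⁻¹ ≡ 13 (mod 31), so λ ≡ 28.
  x = λ² - 21 - 2 = 784 - 23 ≡ 17; y = λ·(21 - 17) - 17 ≡ 2. → (17, 2)
4P: (17, 2) + (2, 12). λ = (12 - 2)/(2 - 17) ≡ 10/16 mod 31. 16⁻¹ ≡ 2 (mod 31) since 16·2 = 32 ≡ 1, so λ ≡ 20.
  x = λ² - 17 - 2 = 400 - 19 ≡ 9; y = λ·(17 - 9) - 2 ≡ 3. → (9, 3)
5P: (9, 3) + (2, 12). λ = (12 - 3)/(2 - 9) ≡ 9/24 mod 31. 24⁻¹ ≡ 22 (mod 31), so λ ≡ 12.
  x = λ² - 9 - 2 = 144 - 11 ≡ 9; y = λ·(9 - 9) - 3 ≡ 28. → (9, 28)
6P: (9, 28) + (2, 12). λ = (12 - 28)/(2 - 9) ≡ 15/24 mod 31. 24⁻¹ ≡ 22 (mod 31), so λ ≡ 20.
  x = λ² - 9 - 2 = 400 - 11 ≡ 17; y = λ·(9 - 17) - 28 ≡ 29. → (17, 29)
7P: (17, 29) + (2, 12). λ = (12 - 29)/(2 - 17) ≡ 14/16 mod 31. 16⁻¹ ≡ 2 (mod 31) since 16·2 = 32 ≡ 1, so λ ≡ 28.
  x = λ² - 17 - 2 = 784 - 19 ≡ 21; y = λ·(17 - 21) - 29 ≡ 14. → (21, 14)
8P: (21, 14) + (2, 12). λ = (12 - 14)/(2 - 21) ≡ 29/12 mod 31. 12⁻¹ ≡ 13 (mod 31), so λ ≡ 5.
  x = λ² - 21 - 2 = 25 - 23 ≡ 2; y = λ·(21 - 2) - 14 ≡ 19. → (2, 19)
9P: (2, 19) + (2, 12): same x and y₁ ≡ -y₂, so the sum is O.
9P = O, so the order is 9.

9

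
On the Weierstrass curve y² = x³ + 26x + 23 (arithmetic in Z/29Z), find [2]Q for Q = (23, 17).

(18, 1)

tangent at (23, 17): λ = (3·23² + 26)/(2·17) ≡ 18/5. 5⁻¹ ≡ 6 (mod 29) since 5·6 = 30 ≡ 1, so λ ≡ 18·6 ≡ 21.
  x = λ² - 23 - 23 = 441 - 46 ≡ 18; y = λ·(23 - 18) - 17 ≡ 1. → (18, 1)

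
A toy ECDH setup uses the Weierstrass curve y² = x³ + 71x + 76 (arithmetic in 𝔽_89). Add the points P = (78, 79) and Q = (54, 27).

(78, 79) + (54, 27). λ = (27 - 79)/(54 - 78) ≡ 37/65 mod 89. 65⁻¹ ≡ 63 (mod 89), so λ ≡ 17.
  x = λ² - 78 - 54 = 289 - 132 ≡ 68; y = λ·(78 - 68) - 79 ≡ 2. → (68, 2)

(68, 2)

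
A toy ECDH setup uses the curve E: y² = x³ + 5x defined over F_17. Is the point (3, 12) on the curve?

yes

y² = 12² ≡ 8; x³ + 5x + 0 = 42 ≡ 8 (mod 17). 8 = 8.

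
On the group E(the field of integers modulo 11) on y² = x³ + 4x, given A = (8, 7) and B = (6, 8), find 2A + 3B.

First 2A:
Repeated addition: build up to 2A.
2A: tangent at (8, 7): λ = (3·8² + 4)/(2·7) ≡ 9/3. 3⁻¹ ≡ 4 (mod 11), so λ ≡ 9·4 ≡ 3.
  x = λ² - 8 - 8 = 9 - 16 ≡ 4; y = λ·(8 - 4) - 7 ≡ 5. → (4, 5)
2A = (4, 5).
Next 3B:
Repeated addition: build up to 3B.
2B: tangent at (6, 8): λ = (3·6² + 4)/(2·8) ≡ 2/5. 5⁻¹ ≡ 9 (mod 11) since 5·9 = 45 ≡ 1, so λ ≡ 2·9 ≡ 7.
  x = λ² - 6 - 6 = 49 - 12 ≡ 4; y = λ·(6 - 4) - 8 ≡ 6. → (4, 6)
3B: (4, 6) + (6, 8). λ = (8 - 6)/(6 - 4) ≡ 2/2 mod 11. 2⁻¹ ≡ 6 (mod 11), so λ ≡ 1.
  x = λ² - 4 - 6 = 1 - 10 ≡ 2; y = λ·(4 - 2) - 6 ≡ 7. → (2, 7)
3B = (2, 7).
Finally 2A + 3B:
(4, 5) + (2, 7). λ = (7 - 5)/(2 - 4) ≡ 2/9 mod 11. 9⁻¹ ≡ 5 (mod 11), so λ ≡ 10.
  x = λ² - 4 - 2 = 100 - 6 ≡ 6; y = λ·(4 - 6) - 5 ≡ 8. → (6, 8)

(6, 8)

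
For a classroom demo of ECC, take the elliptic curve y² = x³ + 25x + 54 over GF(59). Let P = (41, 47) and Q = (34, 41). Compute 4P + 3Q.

First 4P:
Double-and-add on 4 = (100)₂. Start with P = (41, 47) for the leading 1-bit.
double: tangent at (41, 47): λ = (3·41² + 25)/(2·47) ≡ 53/35. 35⁻¹ ≡ 27 (mod 59), so λ ≡ 53·27 ≡ 15.
  x = λ² - 41 - 41 = 225 - 82 ≡ 25; y = λ·(41 - 25) - 47 ≡ 16. → (25, 16)
double: tangent at (25, 16): λ = (3·25² + 25)/(2·16) ≡ 12/32. 32⁻¹ ≡ 24 (mod 59), so λ ≡ 12·24 ≡ 52.
  x = λ² - 25 - 25 = 2704 - 50 ≡ 58; y = λ·(25 - 58) - 16 ≡ 38. → (58, 38)
4P = (58, 38).
Next 3Q:
Repeated addition: build up to 3Q.
2Q: tangent at (34, 41): λ = (3·34² + 25)/(2·41) ≡ 12/23. 23⁻¹ ≡ 18 (mod 59) since 23·18 = 414 ≡ 1, so λ ≡ 12·18 ≡ 39.
  x = λ² - 34 - 34 = 1521 - 68 ≡ 37; y = λ·(34 - 37) - 41 ≡ 19. → (37, 19)
3Q: (37, 19) + (34, 41). λ = (41 - 19)/(34 - 37) ≡ 22/56 mod 59. 56⁻¹ ≡ 39 (mod 59), so λ ≡ 32.
  x = λ² - 37 - 34 = 1024 - 71 ≡ 9; y = λ·(37 - 9) - 19 ≡ 51. → (9, 51)
3Q = (9, 51).
Finally 4P + 3Q:
(58, 38) + (9, 51). λ = (51 - 38)/(9 - 58) ≡ 13/10 mod 59. 10⁻¹ ≡ 6 (mod 59) since 10·6 = 60 ≡ 1, so λ ≡ 19.
  x = λ² - 58 - 9 = 361 - 67 ≡ 58; y = λ·(58 - 58) - 38 ≡ 21. → (58, 21)

(58, 21)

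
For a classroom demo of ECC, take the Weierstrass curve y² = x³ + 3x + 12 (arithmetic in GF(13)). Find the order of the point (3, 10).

2P: tangent at (3, 10): λ = (3·3² + 3)/(2·10) ≡ 4/7. 7⁻¹ ≡ 2 (mod 13), so λ ≡ 4·2 ≡ 8.
  x = λ² - 3 - 3 = 64 - 6 ≡ 6; y = λ·(3 - 6) - 10 ≡ 5. → (6, 5)
3P: (6, 5) + (3, 10). λ = (10 - 5)/(3 - 6) ≡ 5/10 mod 13. 10⁻¹ ≡ 4 (mod 13), so λ ≡ 7.
  x = λ² - 6 - 3 = 49 - 9 ≡ 1; y = λ·(6 - 1) - 5 ≡ 4. → (1, 4)
4P: (1, 4) + (3, 10). λ = (10 - 4)/(3 - 1) ≡ 6/2 mod 13. 2⁻¹ ≡ 7 (mod 13) since 2·7 = 14 ≡ 1, so λ ≡ 3.
  x = λ² - 1 - 3 = 9 - 4 ≡ 5; y = λ·(1 - 5) - 4 ≡ 10. → (5, 10)
5P: (5, 10) + (3, 10). λ = (10 - 10)/(3 - 5) ≡ 0/11 mod 13. 11⁻¹ ≡ 6 (mod 13), so λ ≡ 0.
  x = λ² - 5 - 3 = 0 - 8 ≡ 5; y = λ·(5 - 5) - 10 ≡ 3. → (5, 3)
6P: (5, 3) + (3, 10). λ = (10 - 3)/(3 - 5) ≡ 7/11 mod 13. 11⁻¹ ≡ 6 (mod 13), so λ ≡ 3.
  x = λ² - 5 - 3 = 9 - 8 ≡ 1; y = λ·(5 - 1) - 3 ≡ 9. → (1, 9)
7P: (1, 9) + (3, 10). λ = (10 - 9)/(3 - 1) ≡ 1/2 mod 13. 2⁻¹ ≡ 7 (mod 13), so λ ≡ 7.
  x = λ² - 1 - 3 = 49 - 4 ≡ 6; y = λ·(1 - 6) - 9 ≡ 8. → (6, 8)
8P: (6, 8) + (3, 10). λ = (10 - 8)/(3 - 6) ≡ 2/10 mod 13. 10⁻¹ ≡ 4 (mod 13), so λ ≡ 8.
  x = λ² - 6 - 3 = 64 - 9 ≡ 3; y = λ·(6 - 3) - 8 ≡ 3. → (3, 3)
9P: (3, 3) + (3, 10): same x and y₁ ≡ -y₂, so the sum is ∞.
9P = ∞, so the order is 9.

9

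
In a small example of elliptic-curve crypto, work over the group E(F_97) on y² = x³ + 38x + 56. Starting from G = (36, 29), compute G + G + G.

Repeated addition: build up to 3G.
2G: tangent at (36, 29): λ = (3·36² + 38)/(2·29) ≡ 46/58. 58⁻¹ ≡ 92 (mod 97) since 58·92 = 5336 ≡ 1, so λ ≡ 46·92 ≡ 61.
  x = λ² - 36 - 36 = 3721 - 72 ≡ 60; y = λ·(36 - 60) - 29 ≡ 59. → (60, 59)
3G: (60, 59) + (36, 29). λ = (29 - 59)/(36 - 60) ≡ 67/73 mod 97. 73⁻¹ ≡ 4 (mod 97) since 73·4 = 292 ≡ 1, so λ ≡ 74.
  x = λ² - 60 - 36 = 5476 - 96 ≡ 45; y = λ·(60 - 45) - 59 ≡ 81. → (45, 81)

(45, 81)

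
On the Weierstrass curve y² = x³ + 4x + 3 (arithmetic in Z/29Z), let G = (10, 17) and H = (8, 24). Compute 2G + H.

First 2G:
Repeated addition: build up to 2G.
2G: tangent at (10, 17): λ = (3·10² + 4)/(2·17) ≡ 14/5. 5⁻¹ ≡ 6 (mod 29) since 5·6 = 30 ≡ 1, so λ ≡ 14·6 ≡ 26.
  x = λ² - 10 - 10 = 676 - 20 ≡ 18; y = λ·(10 - 18) - 17 ≡ 7. → (18, 7)
2G = (18, 7).
Finally 2G + H:
(18, 7) + (8, 24). λ = (24 - 7)/(8 - 18) ≡ 17/19 mod 29. 19⁻¹ ≡ 26 (mod 29) since 19·26 = 494 ≡ 1, so λ ≡ 7.
  x = λ² - 18 - 8 = 49 - 26 ≡ 23; y = λ·(18 - 23) - 7 ≡ 16. → (23, 16)

(23, 16)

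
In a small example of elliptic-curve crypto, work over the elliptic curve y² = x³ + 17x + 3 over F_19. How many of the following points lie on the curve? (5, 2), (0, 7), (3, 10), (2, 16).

2

(5, 2): 2² ≡ 4, rhs ≡ 4 → on.
(0, 7): 7² ≡ 11, rhs ≡ 3 → off.
(3, 10): 10² ≡ 5, rhs ≡ 5 → on.
(2, 16): 16² ≡ 9, rhs ≡ 7 → off.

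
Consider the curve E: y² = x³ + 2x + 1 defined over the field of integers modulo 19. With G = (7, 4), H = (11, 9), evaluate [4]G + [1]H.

(16, 5)

First 4G:
Double-and-add on 4 = (100)₂. Start with G = (7, 4) for the leading 1-bit.
double: tangent at (7, 4): λ = (3·7² + 2)/(2·4) ≡ 16/8. 8⁻¹ ≡ 12 (mod 19), so λ ≡ 16·12 ≡ 2.
  x = λ² - 7 - 7 = 4 - 14 ≡ 9; y = λ·(7 - 9) - 4 ≡ 11. → (9, 11)
double: tangent at (9, 11): λ = (3·9² + 2)/(2·11) ≡ 17/3. 3⁻¹ ≡ 13 (mod 19) since 3·13 = 39 ≡ 1, so λ ≡ 17·13 ≡ 12.
  x = λ² - 9 - 9 = 144 - 18 ≡ 12; y = λ·(9 - 12) - 11 ≡ 10. → (12, 10)
4G = (12, 10).
Finally 4G + H:
(12, 10) + (11, 9). λ = (9 - 10)/(11 - 12) ≡ 18/18 mod 19. 18⁻¹ ≡ 18 (mod 19), so λ ≡ 1.
  x = λ² - 12 - 11 = 1 - 23 ≡ 16; y = λ·(12 - 16) - 10 ≡ 5. → (16, 5)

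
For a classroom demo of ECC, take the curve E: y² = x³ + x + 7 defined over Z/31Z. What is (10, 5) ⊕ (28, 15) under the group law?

(10, 5) + (28, 15). λ = (15 - 5)/(28 - 10) ≡ 10/18 mod 31. 18⁻¹ ≡ 19 (mod 31) since 18·19 = 342 ≡ 1, so λ ≡ 4.
  x = λ² - 10 - 28 = 16 - 38 ≡ 9; y = λ·(10 - 9) - 5 ≡ 30. → (9, 30)

(9, 30)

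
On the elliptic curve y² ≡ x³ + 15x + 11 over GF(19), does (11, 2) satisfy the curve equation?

no

y² = 2² ≡ 4; x³ + 15x + 11 = 1507 ≡ 6 (mod 19). 4 ≠ 6.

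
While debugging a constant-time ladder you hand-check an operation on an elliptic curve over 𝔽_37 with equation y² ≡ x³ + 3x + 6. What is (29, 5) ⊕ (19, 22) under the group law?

(30, 30)

(29, 5) + (19, 22). λ = (22 - 5)/(19 - 29) ≡ 17/27 mod 37. 27⁻¹ ≡ 11 (mod 37), so λ ≡ 2.
  x = λ² - 29 - 19 = 4 - 48 ≡ 30; y = λ·(29 - 30) - 5 ≡ 30. → (30, 30)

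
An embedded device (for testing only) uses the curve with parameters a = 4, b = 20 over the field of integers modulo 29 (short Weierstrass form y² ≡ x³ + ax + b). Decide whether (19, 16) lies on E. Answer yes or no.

yes

y² = 16² ≡ 24; x³ + 4x + 20 = 6955 ≡ 24 (mod 29). 24 = 24.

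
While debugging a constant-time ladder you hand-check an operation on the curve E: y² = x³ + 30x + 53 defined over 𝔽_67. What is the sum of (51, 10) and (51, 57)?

The two points share x = 51 and their y-coordinates satisfy 10 + 57 ≡ 0 (mod 67), so they are inverses. Their sum is the point at infinity.

O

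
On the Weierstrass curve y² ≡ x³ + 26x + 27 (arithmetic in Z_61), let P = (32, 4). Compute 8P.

Repeated addition: build up to 8P.
2P: tangent at (32, 4): λ = (3·32² + 26)/(2·4) ≡ 48/8. 8⁻¹ ≡ 23 (mod 61) since 8·23 = 184 ≡ 1, so λ ≡ 48·23 ≡ 6.
  x = λ² - 32 - 32 = 36 - 64 ≡ 33; y = λ·(32 - 33) - 4 ≡ 51. → (33, 51)
3P: (33, 51) + (32, 4). λ = (4 - 51)/(32 - 33) ≡ 14/60 mod 61. 60⁻¹ ≡ 60 (mod 61) since 60·60 = 3600 ≡ 1, so λ ≡ 47.
  x = λ² - 33 - 32 = 2209 - 65 ≡ 9; y = λ·(33 - 9) - 51 ≡ 40. → (9, 40)
4P: (9, 40) + (32, 4). λ = (4 - 40)/(32 - 9) ≡ 25/23 mod 61. 23⁻¹ ≡ 8 (mod 61), so λ ≡ 17.
  x = λ² - 9 - 32 = 289 - 41 ≡ 4; y = λ·(9 - 4) - 40 ≡ 45. → (4, 45)
5P: (4, 45) + (32, 4). λ = (4 - 45)/(32 - 4) ≡ 20/28 mod 61. 28⁻¹ ≡ 24 (mod 61), so λ ≡ 53.
  x = λ² - 4 - 32 = 2809 - 36 ≡ 28; y = λ·(4 - 28) - 45 ≡ 25. → (28, 25)
6P: (28, 25) + (32, 4). λ = (4 - 25)/(32 - 28) ≡ 40/4 mod 61. 4⁻¹ ≡ 46 (mod 61), so λ ≡ 10.
  x = λ² - 28 - 32 = 100 - 60 ≡ 40; y = λ·(28 - 40) - 25 ≡ 38. → (40, 38)
7P: (40, 38) + (32, 4). λ = (4 - 38)/(32 - 40) ≡ 27/53 mod 61. 53⁻¹ ≡ 38 (mod 61), so λ ≡ 50.
  x = λ² - 40 - 32 = 2500 - 72 ≡ 49; y = λ·(40 - 49) - 38 ≡ 0. → (49, 0)
8P: (49, 0) + (32, 4). λ = (4 - 0)/(32 - 49) ≡ 4/44 mod 61. 44⁻¹ ≡ 43 (mod 61), so λ ≡ 50.
  x = λ² - 49 - 32 = 2500 - 81 ≡ 40; y = λ·(49 - 40) - 0 ≡ 23. → (40, 23)

(40, 23)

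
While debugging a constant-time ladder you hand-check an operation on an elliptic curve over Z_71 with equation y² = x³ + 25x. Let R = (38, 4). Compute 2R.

(10, 16)

tangent at (38, 4): λ = (3·38² + 25)/(2·4) ≡ 26/8. 8⁻¹ ≡ 9 (mod 71) since 8·9 = 72 ≡ 1, so λ ≡ 26·9 ≡ 21.
  x = λ² - 38 - 38 = 441 - 76 ≡ 10; y = λ·(38 - 10) - 4 ≡ 16. → (10, 16)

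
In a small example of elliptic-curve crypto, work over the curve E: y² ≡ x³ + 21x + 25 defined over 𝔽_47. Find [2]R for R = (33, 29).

tangent at (33, 29): λ = (3·33² + 21)/(2·29) ≡ 45/11. 11⁻¹ ≡ 30 (mod 47), so λ ≡ 45·30 ≡ 34.
  x = λ² - 33 - 33 = 1156 - 66 ≡ 9; y = λ·(33 - 9) - 29 ≡ 35. → (9, 35)

(9, 35)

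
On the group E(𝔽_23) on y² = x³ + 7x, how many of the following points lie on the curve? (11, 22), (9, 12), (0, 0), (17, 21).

1

(11, 22): 22² ≡ 1, rhs ≡ 5 → off.
(9, 12): 12² ≡ 6, rhs ≡ 10 → off.
(0, 0): 0² ≡ 0, rhs ≡ 0 → on.
(17, 21): 21² ≡ 4, rhs ≡ 18 → off.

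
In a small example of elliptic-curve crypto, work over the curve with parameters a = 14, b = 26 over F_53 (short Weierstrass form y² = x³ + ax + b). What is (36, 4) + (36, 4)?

(27, 0)

tangent at (36, 4): λ = (3·36² + 14)/(2·4) ≡ 33/8. 8⁻¹ ≡ 20 (mod 53) since 8·20 = 160 ≡ 1, so λ ≡ 33·20 ≡ 24.
  x = λ² - 36 - 36 = 576 - 72 ≡ 27; y = λ·(36 - 27) - 4 ≡ 0. → (27, 0)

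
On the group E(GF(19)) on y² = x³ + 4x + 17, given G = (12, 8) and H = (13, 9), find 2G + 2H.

(0, 6)

First 2G:
Repeated addition: build up to 2G.
2G: tangent at (12, 8): λ = (3·12² + 4)/(2·8) ≡ 18/16. 16⁻¹ ≡ 6 (mod 19), so λ ≡ 18·6 ≡ 13.
  x = λ² - 12 - 12 = 169 - 24 ≡ 12; y = λ·(12 - 12) - 8 ≡ 11. → (12, 11)
2G = (12, 11).
Next 2H:
Repeated addition: build up to 2H.
2H: tangent at (13, 9): λ = (3·13² + 4)/(2·9) ≡ 17/18. 18⁻¹ ≡ 18 (mod 19) since 18·18 = 324 ≡ 1, so λ ≡ 17·18 ≡ 2.
  x = λ² - 13 - 13 = 4 - 26 ≡ 16; y = λ·(13 - 16) - 9 ≡ 4. → (16, 4)
2H = (16, 4).
Finally 2G + 2H:
(12, 11) + (16, 4). λ = (4 - 11)/(16 - 12) ≡ 12/4 mod 19. 4⁻¹ ≡ 5 (mod 19), so λ ≡ 3.
  x = λ² - 12 - 16 = 9 - 28 ≡ 0; y = λ·(12 - 0) - 11 ≡ 6. → (0, 6)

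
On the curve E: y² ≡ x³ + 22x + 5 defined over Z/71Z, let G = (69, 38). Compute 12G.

(46, 35)

Repeated addition: build up to 12G.
2G: tangent at (69, 38): λ = (3·69² + 22)/(2·38) ≡ 34/5. 5⁻¹ ≡ 57 (mod 71), so λ ≡ 34·57 ≡ 21.
  x = λ² - 69 - 69 = 441 - 138 ≡ 19; y = λ·(69 - 19) - 38 ≡ 18. → (19, 18)
3G: (19, 18) + (69, 38). λ = (38 - 18)/(69 - 19) ≡ 20/50 mod 71. 50⁻¹ ≡ 27 (mod 71), so λ ≡ 43.
  x = λ² - 19 - 69 = 1849 - 88 ≡ 57; y = λ·(19 - 57) - 18 ≡ 52. → (57, 52)
4G: (57, 52) + (69, 38). λ = (38 - 52)/(69 - 57) ≡ 57/12 mod 71. 12⁻¹ ≡ 6 (mod 71) since 12·6 = 72 ≡ 1, so λ ≡ 58.
  x = λ² - 57 - 69 = 3364 - 126 ≡ 43; y = λ·(57 - 43) - 52 ≡ 50. → (43, 50)
5G: (43, 50) + (69, 38). λ = (38 - 50)/(69 - 43) ≡ 59/26 mod 71. 26⁻¹ ≡ 41 (mod 71), so λ ≡ 5.
  x = λ² - 43 - 69 = 25 - 112 ≡ 55; y = λ·(43 - 55) - 50 ≡ 32. → (55, 32)
6G: (55, 32) + (69, 38). λ = (38 - 32)/(69 - 55) ≡ 6/14 mod 71. 14⁻¹ ≡ 66 (mod 71), so λ ≡ 41.
  x = λ² - 55 - 69 = 1681 - 124 ≡ 66; y = λ·(55 - 66) - 32 ≡ 14. → (66, 14)
7G: (66, 14) + (69, 38). λ = (38 - 14)/(69 - 66) ≡ 24/3 mod 71. 3⁻¹ ≡ 24 (mod 71) since 3·24 = 72 ≡ 1, so λ ≡ 8.
  x = λ² - 66 - 69 = 64 - 135 ≡ 0; y = λ·(66 - 0) - 14 ≡ 17. → (0, 17)
8G: (0, 17) + (69, 38). λ = (38 - 17)/(69 - 0) ≡ 21/69 mod 71. 69⁻¹ ≡ 35 (mod 71), so λ ≡ 25.
  x = λ² - 0 - 69 = 625 - 69 ≡ 59; y = λ·(0 - 59) - 17 ≡ 70. → (59, 70)
9G: (59, 70) + (69, 38). λ = (38 - 70)/(69 - 59) ≡ 39/10 mod 71. 10⁻¹ ≡ 64 (mod 71) since 10·64 = 640 ≡ 1, so λ ≡ 11.
  x = λ² - 59 - 69 = 121 - 128 ≡ 64; y = λ·(59 - 64) - 70 ≡ 17. → (64, 17)
10G: (64, 17) + (69, 38). λ = (38 - 17)/(69 - 64) ≡ 21/5 mod 71. 5⁻¹ ≡ 57 (mod 71), so λ ≡ 61.
  x = λ² - 64 - 69 = 3721 - 133 ≡ 38; y = λ·(64 - 38) - 17 ≡ 7. → (38, 7)
11G: (38, 7) + (69, 38). λ = (38 - 7)/(69 - 38) ≡ 31/31 mod 71. 31⁻¹ ≡ 55 (mod 71), so λ ≡ 1.
  x = λ² - 38 - 69 = 1 - 107 ≡ 36; y = λ·(38 - 36) - 7 ≡ 66. → (36, 66)
12G: (36, 66) + (69, 38). λ = (38 - 66)/(69 - 36) ≡ 43/33 mod 71. 33⁻¹ ≡ 28 (mod 71), so λ ≡ 68.
  x = λ² - 36 - 69 = 4624 - 105 ≡ 46; y = λ·(36 - 46) - 66 ≡ 35. → (46, 35)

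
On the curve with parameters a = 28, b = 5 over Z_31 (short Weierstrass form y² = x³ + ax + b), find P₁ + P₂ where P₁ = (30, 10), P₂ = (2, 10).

(30, 10) + (2, 10). λ = (10 - 10)/(2 - 30) ≡ 0/3 mod 31. 3⁻¹ ≡ 21 (mod 31) since 3·21 = 63 ≡ 1, so λ ≡ 0.
  x = λ² - 30 - 2 = 0 - 32 ≡ 30; y = λ·(30 - 30) - 10 ≡ 21. → (30, 21)

(30, 21)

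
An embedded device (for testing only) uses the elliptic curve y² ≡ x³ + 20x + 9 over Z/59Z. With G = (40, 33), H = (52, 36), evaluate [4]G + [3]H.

(42, 40)

First 4G:
Repeated addition: build up to 4G.
2G: tangent at (40, 33): λ = (3·40² + 20)/(2·33) ≡ 41/7. 7⁻¹ ≡ 17 (mod 59) since 7·17 = 119 ≡ 1, so λ ≡ 41·17 ≡ 48.
  x = λ² - 40 - 40 = 2304 - 80 ≡ 41; y = λ·(40 - 41) - 33 ≡ 37. → (41, 37)
3G: (41, 37) + (40, 33). λ = (33 - 37)/(40 - 41) ≡ 55/58 mod 59. 58⁻¹ ≡ 58 (mod 59) since 58·58 = 3364 ≡ 1, so λ ≡ 4.
  x = λ² - 41 - 40 = 16 - 81 ≡ 53; y = λ·(41 - 53) - 37 ≡ 33. → (53, 33)
4G: (53, 33) + (40, 33). λ = (33 - 33)/(40 - 53) ≡ 0/46 mod 59. 46⁻¹ ≡ 9 (mod 59), so λ ≡ 0.
  x = λ² - 53 - 40 = 0 - 93 ≡ 25; y = λ·(53 - 25) - 33 ≡ 26. → (25, 26)
4G = (25, 26).
Next 3H:
Repeated addition: build up to 3H.
2H: tangent at (52, 36): λ = (3·52² + 20)/(2·36) ≡ 49/13. 13⁻¹ ≡ 50 (mod 59) since 13·50 = 650 ≡ 1, so λ ≡ 49·50 ≡ 31.
  x = λ² - 52 - 52 = 961 - 104 ≡ 31; y = λ·(52 - 31) - 36 ≡ 25. → (31, 25)
3H: (31, 25) + (52, 36). λ = (36 - 25)/(52 - 31) ≡ 11/21 mod 59. 21⁻¹ ≡ 45 (mod 59), so λ ≡ 23.
  x = λ² - 31 - 52 = 529 - 83 ≡ 33; y = λ·(31 - 33) - 25 ≡ 47. → (33, 47)
3H = (33, 47).
Finally 4G + 3H:
(25, 26) + (33, 47). λ = (47 - 26)/(33 - 25) ≡ 21/8 mod 59. 8⁻¹ ≡ 37 (mod 59), so λ ≡ 10.
  x = λ² - 25 - 33 = 100 - 58 ≡ 42; y = λ·(25 - 42) - 26 ≡ 40. → (42, 40)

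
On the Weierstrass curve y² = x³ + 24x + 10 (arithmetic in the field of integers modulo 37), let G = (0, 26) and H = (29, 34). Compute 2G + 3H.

(19, 31)

First 2G:
Repeated addition: build up to 2G.
2G: tangent at (0, 26): λ = (3·0² + 24)/(2·26) ≡ 24/15. 15⁻¹ ≡ 5 (mod 37) since 15·5 = 75 ≡ 1, so λ ≡ 24·5 ≡ 9.
  x = λ² - 0 - 0 = 81 - 0 ≡ 7; y = λ·(0 - 7) - 26 ≡ 22. → (7, 22)
2G = (7, 22).
Next 3H:
Repeated addition: build up to 3H.
2H: tangent at (29, 34): λ = (3·29² + 24)/(2·34) ≡ 31/31. 31⁻¹ ≡ 6 (mod 37), so λ ≡ 31·6 ≡ 1.
  x = λ² - 29 - 29 = 1 - 58 ≡ 17; y = λ·(29 - 17) - 34 ≡ 15. → (17, 15)
3H: (17, 15) + (29, 34). λ = (34 - 15)/(29 - 17) ≡ 19/12 mod 37. 12⁻¹ ≡ 34 (mod 37), so λ ≡ 17.
  x = λ² - 17 - 29 = 289 - 46 ≡ 21; y = λ·(17 - 21) - 15 ≡ 28. → (21, 28)
3H = (21, 28).
Finally 2G + 3H:
(7, 22) + (21, 28). λ = (28 - 22)/(21 - 7) ≡ 6/14 mod 37. 14⁻¹ ≡ 8 (mod 37), so λ ≡ 11.
  x = λ² - 7 - 21 = 121 - 28 ≡ 19; y = λ·(7 - 19) - 22 ≡ 31. → (19, 31)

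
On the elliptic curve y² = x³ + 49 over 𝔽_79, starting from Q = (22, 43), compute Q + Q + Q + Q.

(10, 41)

Double-and-add on 4 = (100)₂. Start with Q = (22, 43) for the leading 1-bit.
double: tangent at (22, 43): λ = (3·22² + 0)/(2·43) ≡ 30/7. 7⁻¹ ≡ 34 (mod 79), so λ ≡ 30·34 ≡ 72.
  x = λ² - 22 - 22 = 5184 - 44 ≡ 5; y = λ·(22 - 5) - 43 ≡ 75. → (5, 75)
double: tangent at (5, 75): λ = (3·5² + 0)/(2·75) ≡ 75/71. 71⁻¹ ≡ 69 (mod 79), so λ ≡ 75·69 ≡ 40.
  x = λ² - 5 - 5 = 1600 - 10 ≡ 10; y = λ·(5 - 10) - 75 ≡ 41. → (10, 41)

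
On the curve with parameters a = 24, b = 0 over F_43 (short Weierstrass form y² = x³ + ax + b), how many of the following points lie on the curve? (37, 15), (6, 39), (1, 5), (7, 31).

2

(37, 15): 15² ≡ 10, rhs ≡ 27 → off.
(6, 39): 39² ≡ 16, rhs ≡ 16 → on.
(1, 5): 5² ≡ 25, rhs ≡ 25 → on.
(7, 31): 31² ≡ 15, rhs ≡ 38 → off.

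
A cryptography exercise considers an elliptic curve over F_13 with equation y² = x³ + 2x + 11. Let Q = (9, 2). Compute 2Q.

(5, 9)

tangent at (9, 2): λ = (3·9² + 2)/(2·2) ≡ 11/4. 4⁻¹ ≡ 10 (mod 13), so λ ≡ 11·10 ≡ 6.
  x = λ² - 9 - 9 = 36 - 18 ≡ 5; y = λ·(9 - 5) - 2 ≡ 9. → (5, 9)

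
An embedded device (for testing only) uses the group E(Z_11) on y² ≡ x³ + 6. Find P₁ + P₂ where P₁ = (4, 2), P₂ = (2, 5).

(10, 7)

(4, 2) + (2, 5). λ = (5 - 2)/(2 - 4) ≡ 3/9 mod 11. 9⁻¹ ≡ 5 (mod 11), so λ ≡ 4.
  x = λ² - 4 - 2 = 16 - 6 ≡ 10; y = λ·(4 - 10) - 2 ≡ 7. → (10, 7)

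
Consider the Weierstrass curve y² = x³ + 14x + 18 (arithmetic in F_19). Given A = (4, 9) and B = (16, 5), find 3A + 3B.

(3, 12)

First 3A:
Repeated addition: build up to 3A.
2A: tangent at (4, 9): λ = (3·4² + 14)/(2·9) ≡ 5/18. 18⁻¹ ≡ 18 (mod 19), so λ ≡ 5·18 ≡ 14.
  x = λ² - 4 - 4 = 196 - 8 ≡ 17; y = λ·(4 - 17) - 9 ≡ 18. → (17, 18)
3A: (17, 18) + (4, 9). λ = (9 - 18)/(4 - 17) ≡ 10/6 mod 19. 6⁻¹ ≡ 16 (mod 19), so λ ≡ 8.
  x = λ² - 17 - 4 = 64 - 21 ≡ 5; y = λ·(17 - 5) - 18 ≡ 2. → (5, 2)
3A = (5, 2).
Next 3B:
Repeated addition: build up to 3B.
2B: tangent at (16, 5): λ = (3·16² + 14)/(2·5) ≡ 3/10. 10⁻¹ ≡ 2 (mod 19), so λ ≡ 3·2 ≡ 6.
  x = λ² - 16 - 16 = 36 - 32 ≡ 4; y = λ·(16 - 4) - 5 ≡ 10. → (4, 10)
3B: (4, 10) + (16, 5). λ = (5 - 10)/(16 - 4) ≡ 14/12 mod 19. 12⁻¹ ≡ 8 (mod 19) since 12·8 = 96 ≡ 1, so λ ≡ 17.
  x = λ² - 4 - 16 = 289 - 20 ≡ 3; y = λ·(4 - 3) - 10 ≡ 7. → (3, 7)
3B = (3, 7).
Finally 3A + 3B:
(5, 2) + (3, 7). λ = (7 - 2)/(3 - 5) ≡ 5/17 mod 19. 17⁻¹ ≡ 9 (mod 19), so λ ≡ 7.
  x = λ² - 5 - 3 = 49 - 8 ≡ 3; y = λ·(5 - 3) - 2 ≡ 12. → (3, 12)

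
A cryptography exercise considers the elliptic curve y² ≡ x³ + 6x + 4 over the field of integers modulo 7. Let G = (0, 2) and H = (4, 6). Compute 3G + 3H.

First 3G:
Repeated addition: build up to 3G.
2G: tangent at (0, 2): λ = (3·0² + 6)/(2·2) ≡ 6/4. 4⁻¹ ≡ 2 (mod 7), so λ ≡ 6·2 ≡ 5.
  x = λ² - 0 - 0 = 25 - 0 ≡ 4; y = λ·(0 - 4) - 2 ≡ 6. → (4, 6)
3G: (4, 6) + (0, 2). λ = (2 - 6)/(0 - 4) ≡ 3/3 mod 7. 3⁻¹ ≡ 5 (mod 7) since 3·5 = 15 ≡ 1, so λ ≡ 1.
  x = λ² - 4 - 0 = 1 - 4 ≡ 4; y = λ·(4 - 4) - 6 ≡ 1. → (4, 1)
3G = (4, 1).
Next 3H:
Repeated addition: build up to 3H.
2H: tangent at (4, 6): λ = (3·4² + 6)/(2·6) ≡ 5/5. 5⁻¹ ≡ 3 (mod 7), so λ ≡ 5·3 ≡ 1.
  x = λ² - 4 - 4 = 1 - 8 ≡ 0; y = λ·(4 - 0) - 6 ≡ 5. → (0, 5)
3H: (0, 5) + (4, 6). λ = (6 - 5)/(4 - 0) ≡ 1/4 mod 7. 4⁻¹ ≡ 2 (mod 7), so λ ≡ 2.
  x = λ² - 0 - 4 = 4 - 4 ≡ 0; y = λ·(0 - 0) - 5 ≡ 2. → (0, 2)
3H = (0, 2).
Finally 3G + 3H:
(4, 1) + (0, 2). λ = (2 - 1)/(0 - 4) ≡ 1/3 mod 7. 3⁻¹ ≡ 5 (mod 7) since 3·5 = 15 ≡ 1, so λ ≡ 5.
  x = λ² - 4 - 0 = 25 - 4 ≡ 0; y = λ·(4 - 0) - 1 ≡ 5. → (0, 5)

(0, 5)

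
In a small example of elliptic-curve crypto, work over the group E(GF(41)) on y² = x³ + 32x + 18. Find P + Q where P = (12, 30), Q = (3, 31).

(25, 17)

(12, 30) + (3, 31). λ = (31 - 30)/(3 - 12) ≡ 1/32 mod 41. 32⁻¹ ≡ 9 (mod 41), so λ ≡ 9.
  x = λ² - 12 - 3 = 81 - 15 ≡ 25; y = λ·(12 - 25) - 30 ≡ 17. → (25, 17)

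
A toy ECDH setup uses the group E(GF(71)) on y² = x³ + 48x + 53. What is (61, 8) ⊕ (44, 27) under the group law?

(61, 8) + (44, 27). λ = (27 - 8)/(44 - 61) ≡ 19/54 mod 71. 54⁻¹ ≡ 25 (mod 71), so λ ≡ 49.
  x = λ² - 61 - 44 = 2401 - 105 ≡ 24; y = λ·(61 - 24) - 8 ≡ 30. → (24, 30)

(24, 30)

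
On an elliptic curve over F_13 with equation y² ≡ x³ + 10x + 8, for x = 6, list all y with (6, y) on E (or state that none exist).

x³ + 10x + 8 = 284 ≡ 11 (mod 13).
11 is a non-residue mod 13; no y exists.

none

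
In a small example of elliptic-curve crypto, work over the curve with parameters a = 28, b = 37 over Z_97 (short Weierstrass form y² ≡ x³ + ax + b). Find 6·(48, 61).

Write Q = (48, 61).
Repeated addition: build up to 6Q.
2Q: tangent at (48, 61): λ = (3·48² + 28)/(2·61) ≡ 53/25. 25⁻¹ ≡ 66 (mod 97) since 25·66 = 1650 ≡ 1, so λ ≡ 53·66 ≡ 6.
  x = λ² - 48 - 48 = 36 - 96 ≡ 37; y = λ·(48 - 37) - 61 ≡ 5. → (37, 5)
3Q: (37, 5) + (48, 61). λ = (61 - 5)/(48 - 37) ≡ 56/11 mod 97. 11⁻¹ ≡ 53 (mod 97) since 11·53 = 583 ≡ 1, so λ ≡ 58.
  x = λ² - 37 - 48 = 3364 - 85 ≡ 78; y = λ·(37 - 78) - 5 ≡ 42. → (78, 42)
4Q: (78, 42) + (48, 61). λ = (61 - 42)/(48 - 78) ≡ 19/67 mod 97. 67⁻¹ ≡ 42 (mod 97), so λ ≡ 22.
  x = λ² - 78 - 48 = 484 - 126 ≡ 67; y = λ·(78 - 67) - 42 ≡ 6. → (67, 6)
5Q: (67, 6) + (48, 61). λ = (61 - 6)/(48 - 67) ≡ 55/78 mod 97. 78⁻¹ ≡ 51 (mod 97), so λ ≡ 89.
  x = λ² - 67 - 48 = 7921 - 115 ≡ 46; y = λ·(67 - 46) - 6 ≡ 20. → (46, 20)
6Q: (46, 20) + (48, 61). λ = (61 - 20)/(48 - 46) ≡ 41/2 mod 97. 2⁻¹ ≡ 49 (mod 97) since 2·49 = 98 ≡ 1, so λ ≡ 69.
  x = λ² - 46 - 48 = 4761 - 94 ≡ 11; y = λ·(46 - 11) - 20 ≡ 67. → (11, 67)

(11, 67)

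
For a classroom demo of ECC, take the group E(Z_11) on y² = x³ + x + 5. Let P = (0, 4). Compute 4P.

(2, 9)

Repeated addition: build up to 4P.
2P: tangent at (0, 4): λ = (3·0² + 1)/(2·4) ≡ 1/8. 8⁻¹ ≡ 7 (mod 11), so λ ≡ 1·7 ≡ 7.
  x = λ² - 0 - 0 = 49 - 0 ≡ 5; y = λ·(0 - 5) - 4 ≡ 5. → (5, 5)
3P: (5, 5) + (0, 4). λ = (4 - 5)/(0 - 5) ≡ 10/6 mod 11. 6⁻¹ ≡ 2 (mod 11), so λ ≡ 9.
  x = λ² - 5 - 0 = 81 - 5 ≡ 10; y = λ·(5 - 10) - 5 ≡ 5. → (10, 5)
4P: (10, 5) + (0, 4). λ = (4 - 5)/(0 - 10) ≡ 10/1 mod 11. 1⁻¹ ≡ 1 (mod 11), so λ ≡ 10.
  x = λ² - 10 - 0 = 100 - 10 ≡ 2; y = λ·(10 - 2) - 5 ≡ 9. → (2, 9)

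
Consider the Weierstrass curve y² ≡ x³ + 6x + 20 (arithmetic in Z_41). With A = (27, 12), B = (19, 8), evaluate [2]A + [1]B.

(38, 37)

First 2A:
Repeated addition: build up to 2A.
2A: tangent at (27, 12): λ = (3·27² + 6)/(2·12) ≡ 20/24. 24⁻¹ ≡ 12 (mod 41) since 24·12 = 288 ≡ 1, so λ ≡ 20·12 ≡ 35.
  x = λ² - 27 - 27 = 1225 - 54 ≡ 23; y = λ·(27 - 23) - 12 ≡ 5. → (23, 5)
2A = (23, 5).
Finally 2A + B:
(23, 5) + (19, 8). λ = (8 - 5)/(19 - 23) ≡ 3/37 mod 41. 37⁻¹ ≡ 10 (mod 41) since 37·10 = 370 ≡ 1, so λ ≡ 30.
  x = λ² - 23 - 19 = 900 - 42 ≡ 38; y = λ·(23 - 38) - 5 ≡ 37. → (38, 37)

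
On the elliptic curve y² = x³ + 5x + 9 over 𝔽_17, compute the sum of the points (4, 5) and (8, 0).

(4, 5) + (8, 0). λ = (0 - 5)/(8 - 4) ≡ 12/4 mod 17. 4⁻¹ ≡ 13 (mod 17), so λ ≡ 3.
  x = λ² - 4 - 8 = 9 - 12 ≡ 14; y = λ·(4 - 14) - 5 ≡ 16. → (14, 16)

(14, 16)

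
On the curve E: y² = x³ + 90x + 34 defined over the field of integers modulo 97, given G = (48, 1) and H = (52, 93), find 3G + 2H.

First 3G:
Repeated addition: build up to 3G.
2G: tangent at (48, 1): λ = (3·48² + 90)/(2·1) ≡ 18/2. 2⁻¹ ≡ 49 (mod 97), so λ ≡ 18·49 ≡ 9.
  x = λ² - 48 - 48 = 81 - 96 ≡ 82; y = λ·(48 - 82) - 1 ≡ 81. → (82, 81)
3G: (82, 81) + (48, 1). λ = (1 - 81)/(48 - 82) ≡ 17/63 mod 97. 63⁻¹ ≡ 77 (mod 97), so λ ≡ 48.
  x = λ² - 82 - 48 = 2304 - 130 ≡ 40; y = λ·(82 - 40) - 81 ≡ 92. → (40, 92)
3G = (40, 92).
Next 2H:
Repeated addition: build up to 2H.
2H: tangent at (52, 93): λ = (3·52² + 90)/(2·93) ≡ 54/89. 89⁻¹ ≡ 12 (mod 97), so λ ≡ 54·12 ≡ 66.
  x = λ² - 52 - 52 = 4356 - 104 ≡ 81; y = λ·(52 - 81) - 93 ≡ 30. → (81, 30)
2H = (81, 30).
Finally 3G + 2H:
(40, 92) + (81, 30). λ = (30 - 92)/(81 - 40) ≡ 35/41 mod 97. 41⁻¹ ≡ 71 (mod 97), so λ ≡ 60.
  x = λ² - 40 - 81 = 3600 - 121 ≡ 84; y = λ·(40 - 84) - 92 ≡ 81. → (84, 81)

(84, 81)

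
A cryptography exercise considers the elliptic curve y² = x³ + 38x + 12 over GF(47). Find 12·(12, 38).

Write G = (12, 38).
Repeated addition: build up to 12G.
2G: tangent at (12, 38): λ = (3·12² + 38)/(2·38) ≡ 0/29. 29⁻¹ ≡ 13 (mod 47), so λ ≡ 0·13 ≡ 0.
  x = λ² - 12 - 12 = 0 - 24 ≡ 23; y = λ·(12 - 23) - 38 ≡ 9. → (23, 9)
3G: (23, 9) + (12, 38). λ = (38 - 9)/(12 - 23) ≡ 29/36 mod 47. 36⁻¹ ≡ 17 (mod 47), so λ ≡ 23.
  x = λ² - 23 - 12 = 529 - 35 ≡ 24; y = λ·(23 - 24) - 9 ≡ 15. → (24, 15)
4G: (24, 15) + (12, 38). λ = (38 - 15)/(12 - 24) ≡ 23/35 mod 47. 35⁻¹ ≡ 43 (mod 47), so λ ≡ 2.
  x = λ² - 24 - 12 = 4 - 36 ≡ 15; y = λ·(24 - 15) - 15 ≡ 3. → (15, 3)
5G: (15, 3) + (12, 38). λ = (38 - 3)/(12 - 15) ≡ 35/44 mod 47. 44⁻¹ ≡ 31 (mod 47), so λ ≡ 4.
  x = λ² - 15 - 12 = 16 - 27 ≡ 36; y = λ·(15 - 36) - 3 ≡ 7. → (36, 7)
6G: (36, 7) + (12, 38). λ = (38 - 7)/(12 - 36) ≡ 31/23 mod 47. 23⁻¹ ≡ 45 (mod 47) since 23·45 = 1035 ≡ 1, so λ ≡ 32.
  x = λ² - 36 - 12 = 1024 - 48 ≡ 36; y = λ·(36 - 36) - 7 ≡ 40. → (36, 40)
7G: (36, 40) + (12, 38). λ = (38 - 40)/(12 - 36) ≡ 45/23 mod 47. 23⁻¹ ≡ 45 (mod 47) since 23·45 = 1035 ≡ 1, so λ ≡ 4.
  x = λ² - 36 - 12 = 16 - 48 ≡ 15; y = λ·(36 - 15) - 40 ≡ 44. → (15, 44)
8G: (15, 44) + (12, 38). λ = (38 - 44)/(12 - 15) ≡ 41/44 mod 47. 44⁻¹ ≡ 31 (mod 47) since 44·31 = 1364 ≡ 1, so λ ≡ 2.
  x = λ² - 15 - 12 = 4 - 27 ≡ 24; y = λ·(15 - 24) - 44 ≡ 32. → (24, 32)
9G: (24, 32) + (12, 38). λ = (38 - 32)/(12 - 24) ≡ 6/35 mod 47. 35⁻¹ ≡ 43 (mod 47) since 35·43 = 1505 ≡ 1, so λ ≡ 23.
  x = λ² - 24 - 12 = 529 - 36 ≡ 23; y = λ·(24 - 23) - 32 ≡ 38. → (23, 38)
10G: (23, 38) + (12, 38). λ = (38 - 38)/(12 - 23) ≡ 0/36 mod 47. 36⁻¹ ≡ 17 (mod 47) since 36·17 = 612 ≡ 1, so λ ≡ 0.
  x = λ² - 23 - 12 = 0 - 35 ≡ 12; y = λ·(23 - 12) - 38 ≡ 9. → (12, 9)
11G: (12, 9) + (12, 38): same x and y₁ ≡ -y₂, so the sum is the point at infinity.
12G: the point at infinity + (12, 38) = (12, 38) (identity).

(12, 38)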